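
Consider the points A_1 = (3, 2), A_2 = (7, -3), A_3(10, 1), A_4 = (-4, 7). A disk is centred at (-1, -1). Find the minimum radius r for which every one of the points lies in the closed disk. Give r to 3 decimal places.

11.180

The required radius is the distance from (-1, -1) to the farthest point.
Squared distances: 25, 68, 125, 73.
Maximum is 125, attained at A_3.
r = √125 ≈ 11.180.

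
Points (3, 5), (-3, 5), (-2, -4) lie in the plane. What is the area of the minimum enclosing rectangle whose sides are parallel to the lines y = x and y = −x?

In coordinates u = x + y, v = x − y the rectangle is axis-aligned; the map (x,y)→(u,v) scales areas by 2.
u-values: 8, 2, -6; range = 8 − (-6) = 14.
v-values: -2, -8, 2; range = 2 − (-8) = 10.
Area = (14 × 10) / 2 = 70.

70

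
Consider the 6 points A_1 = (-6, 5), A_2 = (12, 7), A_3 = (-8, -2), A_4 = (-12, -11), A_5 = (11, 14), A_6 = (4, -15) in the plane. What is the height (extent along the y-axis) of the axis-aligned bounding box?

29

max y = 14, min y = -15, so height = 29.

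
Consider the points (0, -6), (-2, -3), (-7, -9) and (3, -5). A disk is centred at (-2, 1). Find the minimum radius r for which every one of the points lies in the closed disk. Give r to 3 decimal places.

11.180

The required radius is the distance from (-2, 1) to the farthest point.
Squared distances: 53, 16, 125, 61.
Maximum is 125, attained at (-7, -9).
r = √125 ≈ 11.180.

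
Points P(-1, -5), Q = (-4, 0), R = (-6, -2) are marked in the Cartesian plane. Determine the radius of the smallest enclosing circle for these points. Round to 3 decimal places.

Side lengths²: PQ² = 34, PR² = 34, QR² = 8.
Since PR² = 34 < 34 + 8 = 42, the triangle is acute, so the smallest enclosing circle is the circumcircle.
Circumcentre = (-3.125, -2.875), r² = 9.03125.
r = √(9.03125) ≈ 3.005.

3.005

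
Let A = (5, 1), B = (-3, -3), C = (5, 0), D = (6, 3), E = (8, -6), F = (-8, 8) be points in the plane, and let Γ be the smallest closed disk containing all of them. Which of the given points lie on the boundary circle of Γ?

The farthest pair is E–F with squared distance 452. The circle on this segment as diameter has centre (0, 1) and r² = 452/4 = 113.
Check A: distance² to centre = 25 ≤ 113, so it lies inside.
All remaining points lie in this disk, and no smaller disk contains both endpoints, so this is the minimum enclosing circle.
The points at distance exactly r from the centre are E, F — 2 points.

E, F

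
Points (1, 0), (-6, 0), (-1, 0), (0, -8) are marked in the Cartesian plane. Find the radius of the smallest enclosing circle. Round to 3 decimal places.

By Welzl's lemma the MEC is supported by two points (diametrically opposite) or three points (on a circumcircle).
The minimum enclosing circle is determined by three boundary points: (1, 0), (-6, 0), (0, -8).
Their circumcentre is (-2.5, -3.625) with r² = 25.390625.
The farthest remaining point (-1, 0) is at distance² 15.390625 ≤ 25.390625.
r = √(25.390625) ≈ 5.039.

5.039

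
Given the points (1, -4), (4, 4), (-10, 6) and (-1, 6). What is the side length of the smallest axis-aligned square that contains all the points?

The bounding box has width 14 and height 10.
An axis-aligned square enclosing the set must have side ≥ max(width, height).
So the minimum side is max(14, 10) = 14.

14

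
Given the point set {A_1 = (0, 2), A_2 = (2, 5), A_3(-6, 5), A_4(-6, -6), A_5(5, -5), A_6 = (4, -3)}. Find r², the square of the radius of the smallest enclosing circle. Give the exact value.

The minimum enclosing circle of a finite set is fixed by two of the points (as a diameter) or three (as a circumcircle).
The minimum enclosing circle is determined by three boundary points: A_3, A_4, A_5.
Their circumcentre is (-21/22, -0.5) with r² = 13481/242.
The farthest remaining point A_2 is at distance² 9433/242 ≤ 13481/242.

13481/242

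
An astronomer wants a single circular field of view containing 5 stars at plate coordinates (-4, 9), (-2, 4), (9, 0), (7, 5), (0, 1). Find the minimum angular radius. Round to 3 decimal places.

A smallest enclosing disk is always determined by at most three of the input points on its boundary.
The farthest pair is (-4, 9)–(9, 0) with squared distance 250. The circle on this segment as diameter has centre (2.5, 4.5) and r² = 250/4 = 62.5.
Check (-2, 4): distance² to centre = 20.5 ≤ 62.5, so it lies inside.
All remaining points lie in this disk, and no smaller disk contains both endpoints, so this is the minimum enclosing circle.
r = √(62.5) ≈ 7.906.

7.906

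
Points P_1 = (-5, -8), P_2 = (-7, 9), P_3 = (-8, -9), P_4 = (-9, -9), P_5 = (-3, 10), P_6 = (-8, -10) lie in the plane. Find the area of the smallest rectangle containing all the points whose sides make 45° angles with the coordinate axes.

In coordinates u = x + y, v = x − y the rectangle is axis-aligned; the map (x,y)→(u,v) scales areas by 2.
u-values: -13, 2, -17, -18, 7, -18; range = 7 − (-18) = 25.
v-values: 3, -16, 1, 0, -13, 2; range = 3 − (-16) = 19.
Area = (25 × 19) / 2 = 237.5.

237.5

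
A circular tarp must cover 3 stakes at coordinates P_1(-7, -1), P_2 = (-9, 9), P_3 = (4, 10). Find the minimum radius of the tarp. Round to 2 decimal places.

7.84

Side lengths²: P_1P_2² = 104, P_1P_3² = 242, P_2P_3² = 170.
Since P_1P_3² = 242 < 170 + 104 = 274, the triangle is acute, so the smallest enclosing circle is the circumcircle.
Circumcentre = (-13/6, 31/6), r² = 1105/18.
r = √(1105/18) ≈ 7.84.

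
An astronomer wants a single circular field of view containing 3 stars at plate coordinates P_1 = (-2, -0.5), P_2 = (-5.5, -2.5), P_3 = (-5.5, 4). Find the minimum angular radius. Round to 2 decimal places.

3.28

Side lengths²: P_1P_2² = 16.25, P_1P_3² = 32.5, P_2P_3² = 42.25.
Since P_2P_3² = 42.25 < 32.5 + 16.25 = 48.75, the triangle is acute, so the smallest enclosing circle is the circumcircle.
Circumcentre = (-141/28, 0.75), r² = 4225/392.
r = √(4225/392) ≈ 3.28.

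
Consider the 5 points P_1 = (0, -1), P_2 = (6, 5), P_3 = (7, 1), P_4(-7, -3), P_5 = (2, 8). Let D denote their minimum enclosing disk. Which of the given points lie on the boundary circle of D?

P_2, P_4

The minimum enclosing circle of a finite set is fixed by two of the points (as a diameter) or three (as a circumcircle).
The farthest pair is P_2–P_4 with squared distance 233. The circle on this segment as diameter has centre (-0.5, 1) and r² = 233/4 = 58.25.
Check P_1: distance² to centre = 4.25 ≤ 58.25, so it lies inside.
All remaining points lie in this disk, and no smaller disk contains both endpoints, so this is the minimum enclosing circle.
The points at distance exactly r from the centre are P_2, P_4 — 2 points.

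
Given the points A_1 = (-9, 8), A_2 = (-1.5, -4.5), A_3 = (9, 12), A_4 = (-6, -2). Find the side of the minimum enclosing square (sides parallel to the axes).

18

The bounding box has width 18 and height 16.5.
An axis-aligned square enclosing the set must have side ≥ max(width, height).
So the minimum side is max(18, 16.5) = 18.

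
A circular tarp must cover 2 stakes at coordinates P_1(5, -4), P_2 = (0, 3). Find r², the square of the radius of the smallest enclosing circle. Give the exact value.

18.5

The smallest circle enclosing two points has them as diameter endpoints.
Centre = midpoint = (2.5, -0.5); r² = |P_1P_2|²/4 = 74/4 = 18.5.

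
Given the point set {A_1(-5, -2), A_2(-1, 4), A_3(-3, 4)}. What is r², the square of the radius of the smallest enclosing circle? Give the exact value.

13

Side lengths²: A_1A_2² = 52, A_1A_3² = 40, A_2A_3² = 4.
Since A_1A_2² = 52 ≥ 40 + 4 = 44, the angle opposite A_1A_2 is not acute, so the smallest enclosing circle has A_1A_2 as diameter.
Centre = midpoint of A_1A_2 = (-3, 1), r² = 52/4 = 13.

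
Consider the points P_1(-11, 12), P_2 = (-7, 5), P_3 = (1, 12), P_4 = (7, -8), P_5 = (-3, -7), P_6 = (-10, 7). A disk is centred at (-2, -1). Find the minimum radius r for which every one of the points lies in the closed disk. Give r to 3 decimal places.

15.811

The required radius is the distance from (-2, -1) to the farthest point.
Squared distances: 250, 61, 178, 130, 37, 128.
Maximum is 250, attained at P_1.
r = √250 ≈ 15.811.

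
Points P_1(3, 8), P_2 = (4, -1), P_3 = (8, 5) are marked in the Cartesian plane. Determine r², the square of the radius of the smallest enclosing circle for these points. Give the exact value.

Side lengths²: P_1P_2² = 82, P_1P_3² = 34, P_2P_3² = 52.
Since P_1P_2² = 82 < 52 + 34 = 86, the triangle is acute, so the smallest enclosing circle is the circumcircle.
Circumcentre = (26/7, 74/21), r² = 9061/441.

9061/441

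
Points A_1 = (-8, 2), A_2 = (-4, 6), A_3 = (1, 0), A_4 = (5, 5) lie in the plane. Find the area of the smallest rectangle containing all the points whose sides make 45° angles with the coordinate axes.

In coordinates u = x + y, v = x − y the rectangle is axis-aligned; the map (x,y)→(u,v) scales areas by 2.
u-values: -6, 2, 1, 10; range = 10 − (-6) = 16.
v-values: -10, -10, 1, 0; range = 1 − (-10) = 11.
Area = (16 × 11) / 2 = 88.

88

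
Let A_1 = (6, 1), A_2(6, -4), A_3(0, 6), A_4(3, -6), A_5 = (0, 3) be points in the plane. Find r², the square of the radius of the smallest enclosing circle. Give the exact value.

The farthest pair is A_3–A_4 with squared distance 153. The circle on this segment as diameter has centre (1.5, 0) and r² = 153/4 = 38.25.
Check A_1: distance² to centre = 21.25 ≤ 38.25, so it lies inside.
All remaining points lie in this disk, and no smaller disk contains both endpoints, so this is the minimum enclosing circle.

38.25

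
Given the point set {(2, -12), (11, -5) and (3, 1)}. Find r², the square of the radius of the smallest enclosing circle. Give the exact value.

Call the three points A, B, C in the order given.
Side lengths²: AB² = 130, AC² = 170, BC² = 100.
Since AC² = 170 < 130 + 100 = 230, the triangle is acute, so the smallest enclosing circle is the circumcircle.
Circumcentre = (47/11, -62/11), r² = 5525/121.

5525/121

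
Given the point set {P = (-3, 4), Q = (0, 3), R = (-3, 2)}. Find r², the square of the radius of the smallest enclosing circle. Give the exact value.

25/9

Side lengths²: PQ² = 10, PR² = 4, QR² = 10.
Since QR² = 10 < 10 + 4 = 14, the triangle is acute, so the smallest enclosing circle is the circumcircle.
Circumcentre = (-5/3, 3), r² = 25/9.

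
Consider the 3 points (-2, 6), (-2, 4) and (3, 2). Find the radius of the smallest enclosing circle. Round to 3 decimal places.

3.202

Call the three points A, B, C in the order given.
Side lengths²: AB² = 4, AC² = 41, BC² = 29.
Since AC² = 41 ≥ 29 + 4 = 33, the angle opposite AC is not acute, so the smallest enclosing circle has AC as diameter.
Centre = midpoint of AC = (0.5, 4), r² = 41/4 = 10.25.
r = √(10.25) ≈ 3.202.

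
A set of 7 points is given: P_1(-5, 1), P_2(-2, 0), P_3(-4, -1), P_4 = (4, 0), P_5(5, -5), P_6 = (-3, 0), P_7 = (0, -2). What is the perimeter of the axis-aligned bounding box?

32

Width = max x − min x = 5 − (-5) = 10.
Height = max y − min y = 1 − (-5) = 6.
Perimeter = 2(10 + 6) = 32.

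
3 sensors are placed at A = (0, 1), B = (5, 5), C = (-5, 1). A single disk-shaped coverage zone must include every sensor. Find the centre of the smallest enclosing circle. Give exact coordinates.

(0, 3)

Side lengths²: AB² = 41, AC² = 25, BC² = 116.
Since BC² = 116 ≥ 41 + 25 = 66, the angle opposite BC is not acute, so the smallest enclosing circle has BC as diameter.
Centre = midpoint of BC = (0, 3), r² = 116/4 = 29.
Centre = (0, 3).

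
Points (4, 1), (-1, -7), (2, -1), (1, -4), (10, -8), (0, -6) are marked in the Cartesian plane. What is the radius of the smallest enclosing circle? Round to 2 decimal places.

By Welzl's lemma the MEC is supported by two points (diametrically opposite) or three points (on a circumcircle).
The minimum enclosing circle is determined by three boundary points: (4, 1), (-1, -7), (10, -8).
Their circumcentre is (293/62, -311/62) with r² = 70577/1922.
The farthest remaining point (2, -1) is at distance² 45281/1922 ≤ 70577/1922.
r = √(70577/1922) ≈ 6.06.

6.06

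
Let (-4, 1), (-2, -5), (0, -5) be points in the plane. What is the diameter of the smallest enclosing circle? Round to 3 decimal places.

7.211

Call the three points A, B, C in the order given.
Side lengths²: AB² = 40, AC² = 52, BC² = 4.
Since AC² = 52 ≥ 40 + 4 = 44, the angle opposite AC is not acute, so the smallest enclosing circle has AC as diameter.
Centre = midpoint of AC = (-2, -2), r² = 52/4 = 13.
Diameter = 2r = 2√13 ≈ 7.211.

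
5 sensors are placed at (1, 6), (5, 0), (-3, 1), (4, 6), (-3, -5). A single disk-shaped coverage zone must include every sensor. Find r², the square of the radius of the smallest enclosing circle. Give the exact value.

The minimum enclosing circle of a finite set is fixed by two of the points (as a diameter) or three (as a circumcircle).
The farthest pair is (4, 6)–(-3, -5) with squared distance 170. The circle on this segment as diameter has centre (0.5, 0.5) and r² = 170/4 = 42.5.
Check (1, 6): distance² to centre = 30.5 ≤ 42.5, so it lies inside.
All remaining points lie in this disk, and no smaller disk contains both endpoints, so this is the minimum enclosing circle.

42.5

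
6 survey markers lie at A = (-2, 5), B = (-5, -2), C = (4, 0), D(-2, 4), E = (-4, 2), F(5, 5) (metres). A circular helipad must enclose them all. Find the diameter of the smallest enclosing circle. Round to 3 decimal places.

12.207

The farthest pair is B–F with squared distance 149. The circle on this segment as diameter has centre (0, 1.5) and r² = 149/4 = 37.25.
Check A: distance² to centre = 16.25 ≤ 37.25, so it lies inside.
All remaining points lie in this disk, and no smaller disk contains both endpoints, so this is the minimum enclosing circle.
Diameter = 2r = 2√(37.25) ≈ 12.207.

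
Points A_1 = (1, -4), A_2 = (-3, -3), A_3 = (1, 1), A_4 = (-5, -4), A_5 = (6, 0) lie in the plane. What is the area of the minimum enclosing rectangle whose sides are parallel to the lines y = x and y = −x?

In coordinates u = x + y, v = x − y the rectangle is axis-aligned; the map (x,y)→(u,v) scales areas by 2.
u-values: -3, -6, 2, -9, 6; range = 6 − (-9) = 15.
v-values: 5, 0, 0, -1, 6; range = 6 − (-1) = 7.
Area = (15 × 7) / 2 = 52.5.

52.5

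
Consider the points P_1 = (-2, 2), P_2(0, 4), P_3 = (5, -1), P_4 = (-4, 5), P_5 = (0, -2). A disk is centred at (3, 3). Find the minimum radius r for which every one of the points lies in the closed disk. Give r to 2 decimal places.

The required radius is the distance from (3, 3) to the farthest point.
Squared distances: 26, 10, 20, 53, 34.
Maximum is 53, attained at P_4.
r = √53 ≈ 7.28.

7.28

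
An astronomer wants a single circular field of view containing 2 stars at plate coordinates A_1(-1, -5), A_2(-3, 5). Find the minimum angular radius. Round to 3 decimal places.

The smallest circle enclosing two points has them as diameter endpoints.
Centre = midpoint = (-2, 0); r² = |A_1A_2|²/4 = 104/4 = 26.
r = √26 ≈ 5.099.

5.099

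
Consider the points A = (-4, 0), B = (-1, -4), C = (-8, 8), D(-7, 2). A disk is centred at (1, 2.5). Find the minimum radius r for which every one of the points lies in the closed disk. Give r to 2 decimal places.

The required radius is the distance from (1, 2.5) to the farthest point.
Squared distances: 31.25, 46.25, 111.25, 64.25.
Maximum is 111.25, attained at C.
r = √(111.25) ≈ 10.55.

10.55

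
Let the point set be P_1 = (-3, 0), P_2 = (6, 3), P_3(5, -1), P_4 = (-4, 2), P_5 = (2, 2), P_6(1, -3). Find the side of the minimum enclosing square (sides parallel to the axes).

The bounding box has width 10 and height 6.
An axis-aligned square enclosing the set must have side ≥ max(width, height).
So the minimum side is max(10, 6) = 10.

10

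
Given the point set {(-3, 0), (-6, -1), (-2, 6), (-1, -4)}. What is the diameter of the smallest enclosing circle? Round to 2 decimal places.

10.05

A smallest enclosing disk is always determined by at most three of the input points on its boundary.
The farthest pair is (-2, 6)–(-1, -4) with squared distance 101. The circle on this segment as diameter has centre (-1.5, 1) and r² = 101/4 = 25.25.
Check (-3, 0): distance² to centre = 3.25 ≤ 25.25, so it lies inside.
All remaining points lie in this disk, and no smaller disk contains both endpoints, so this is the minimum enclosing circle.
Diameter = 2r = 2√(25.25) ≈ 10.05.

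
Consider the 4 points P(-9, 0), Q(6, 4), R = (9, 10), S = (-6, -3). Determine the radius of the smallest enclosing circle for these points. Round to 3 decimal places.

10.296

The minimum enclosing circle of a finite set is fixed by two of the points (as a diameter) or three (as a circumcircle).
The farthest pair is P–R with squared distance 424. The circle on this segment as diameter has centre (0, 5) and r² = 424/4 = 106.
Check Q: distance² to centre = 37 ≤ 106, so it lies inside.
All remaining points lie in this disk, and no smaller disk contains both endpoints, so this is the minimum enclosing circle.
r = √106 ≈ 10.296.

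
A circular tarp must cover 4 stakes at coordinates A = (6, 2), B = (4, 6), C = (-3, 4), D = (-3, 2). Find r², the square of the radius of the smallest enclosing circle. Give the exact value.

A smallest enclosing disk is always determined by at most three of the input points on its boundary.
The farthest pair is A–C with squared distance 85. The circle on this segment as diameter has centre (1.5, 3) and r² = 85/4 = 21.25.
Check B: distance² to centre = 15.25 ≤ 21.25, so it lies inside.
All remaining points lie in this disk, and no smaller disk contains both endpoints, so this is the minimum enclosing circle.

21.25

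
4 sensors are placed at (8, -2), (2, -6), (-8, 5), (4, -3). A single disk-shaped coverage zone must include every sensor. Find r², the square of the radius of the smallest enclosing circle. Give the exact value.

The minimum enclosing circle of a finite set is fixed by two of the points (as a diameter) or three (as a circumcircle).
The farthest pair is (8, -2)–(-8, 5) with squared distance 305. The circle on this segment as diameter has centre (0, 1.5) and r² = 305/4 = 76.25.
Check (2, -6): distance² to centre = 60.25 ≤ 76.25, so it lies inside.
All remaining points lie in this disk, and no smaller disk contains both endpoints, so this is the minimum enclosing circle.

76.25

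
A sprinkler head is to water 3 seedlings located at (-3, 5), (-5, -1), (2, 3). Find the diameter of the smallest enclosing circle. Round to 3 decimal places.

8.076

Call the three points A, B, C in the order given.
Side lengths²: AB² = 40, AC² = 29, BC² = 65.
Since BC² = 65 < 40 + 29 = 69, the triangle is acute, so the smallest enclosing circle is the circumcircle.
Circumcentre = (-55/34, 41/34), r² = 9425/578.
Diameter = 2r = 2√(9425/578) ≈ 8.076.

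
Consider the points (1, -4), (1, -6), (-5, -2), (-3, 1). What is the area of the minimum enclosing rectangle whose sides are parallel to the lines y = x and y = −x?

27.5

In coordinates u = x + y, v = x − y the rectangle is axis-aligned; the map (x,y)→(u,v) scales areas by 2.
u-values: -3, -5, -7, -2; range = -2 − (-7) = 5.
v-values: 5, 7, -3, -4; range = 7 − (-4) = 11.
Area = (5 × 11) / 2 = 27.5.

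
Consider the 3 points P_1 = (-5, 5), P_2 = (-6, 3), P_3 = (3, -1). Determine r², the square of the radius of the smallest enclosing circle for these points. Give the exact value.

12125/484

Side lengths²: P_1P_2² = 5, P_1P_3² = 100, P_2P_3² = 97.
Since P_1P_3² = 100 < 97 + 5 = 102, the triangle is acute, so the smallest enclosing circle is the circumcircle.
Circumcentre = (-25/22, 20/11), r² = 12125/484.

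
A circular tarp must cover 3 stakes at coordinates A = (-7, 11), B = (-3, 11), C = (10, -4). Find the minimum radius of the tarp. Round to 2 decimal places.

Side lengths²: AB² = 16, AC² = 514, BC² = 394.
Since AC² = 514 ≥ 394 + 16 = 410, the angle opposite AC is not acute, so the smallest enclosing circle has AC as diameter.
Centre = midpoint of AC = (1.5, 3.5), r² = 514/4 = 128.5.
r = √(128.5) ≈ 11.34.

11.34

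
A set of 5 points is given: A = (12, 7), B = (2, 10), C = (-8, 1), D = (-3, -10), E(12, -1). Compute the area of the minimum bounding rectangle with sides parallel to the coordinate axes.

x ranges over [-8, 12], width 20.
y ranges over [-10, 10], height 20.
Area = 20 × 20 = 400.

400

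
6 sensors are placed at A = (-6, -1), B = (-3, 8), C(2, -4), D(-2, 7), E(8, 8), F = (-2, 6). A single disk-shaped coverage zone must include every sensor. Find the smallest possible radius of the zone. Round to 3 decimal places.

A smallest enclosing disk is always determined by at most three of the input points on its boundary.
The farthest pair is A–E with squared distance 277. The circle on this segment as diameter has centre (1, 3.5) and r² = 277/4 = 69.25.
Check B: distance² to centre = 36.25 ≤ 69.25, so it lies inside.
All remaining points lie in this disk, and no smaller disk contains both endpoints, so this is the minimum enclosing circle.
r = √(69.25) ≈ 8.322.

8.322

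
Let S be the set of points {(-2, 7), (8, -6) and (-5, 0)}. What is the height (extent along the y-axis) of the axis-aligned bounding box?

max y = 7, min y = -6, so height = 13.

13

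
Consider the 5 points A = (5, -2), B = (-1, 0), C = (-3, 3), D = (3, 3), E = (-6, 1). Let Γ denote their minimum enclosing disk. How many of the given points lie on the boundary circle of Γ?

By Welzl's lemma the MEC is supported by two points (diametrically opposite) or three points (on a circumcircle).
The farthest pair is A–E with squared distance 130. The circle on this segment as diameter has centre (-0.5, -0.5) and r² = 130/4 = 32.5.
Check B: distance² to centre = 0.5 ≤ 32.5, so it lies inside.
All remaining points lie in this disk, and no smaller disk contains both endpoints, so this is the minimum enclosing circle.
The points at distance exactly r from the centre are A, E — 2 points.

2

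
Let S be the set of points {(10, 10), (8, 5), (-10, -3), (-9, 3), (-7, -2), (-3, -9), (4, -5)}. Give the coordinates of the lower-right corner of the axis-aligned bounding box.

x-range [-10, 10], y-range [-9, 10].
The lower-right corner is (10, -9).

(10, -9)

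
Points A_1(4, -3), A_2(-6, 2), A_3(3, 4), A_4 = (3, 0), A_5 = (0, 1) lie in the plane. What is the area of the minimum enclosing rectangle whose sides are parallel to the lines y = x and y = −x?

82.5

In coordinates u = x + y, v = x − y the rectangle is axis-aligned; the map (x,y)→(u,v) scales areas by 2.
u-values: 1, -4, 7, 3, 1; range = 7 − (-4) = 11.
v-values: 7, -8, -1, 3, -1; range = 7 − (-8) = 15.
Area = (11 × 15) / 2 = 82.5.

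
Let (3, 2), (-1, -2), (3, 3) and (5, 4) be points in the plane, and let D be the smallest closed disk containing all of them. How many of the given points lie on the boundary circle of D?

2

The farthest pair is (-1, -2)–(5, 4) with squared distance 72. The circle on this segment as diameter has centre (2, 1) and r² = 72/4 = 18.
Check (3, 2): distance² to centre = 2 ≤ 18, so it lies inside.
All remaining points lie in this disk, and no smaller disk contains both endpoints, so this is the minimum enclosing circle.
The points at distance exactly r from the centre are (-1, -2), (5, 4) — 2 points.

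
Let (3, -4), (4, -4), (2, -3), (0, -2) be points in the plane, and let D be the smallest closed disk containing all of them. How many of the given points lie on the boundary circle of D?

By Welzl's lemma the MEC is supported by two points (diametrically opposite) or three points (on a circumcircle).
The farthest pair is (4, -4)–(0, -2) with squared distance 20. The circle on this segment as diameter has centre (2, -3) and r² = 20/4 = 5.
Check (3, -4): distance² to centre = 2 ≤ 5, so it lies inside.
All remaining points lie in this disk, and no smaller disk contains both endpoints, so this is the minimum enclosing circle.
The points at distance exactly r from the centre are (4, -4), (0, -2) — 2 points.

2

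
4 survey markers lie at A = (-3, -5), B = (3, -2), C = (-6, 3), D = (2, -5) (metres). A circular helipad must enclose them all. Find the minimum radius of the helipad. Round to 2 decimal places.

The minimum enclosing circle of a finite set is fixed by two of the points (as a diameter) or three (as a circumcircle).
The farthest pair is C–D with squared distance 128. The circle on this segment as diameter has centre (-2, -1) and r² = 128/4 = 32.
Check A: distance² to centre = 17 ≤ 32, so it lies inside.
All remaining points lie in this disk, and no smaller disk contains both endpoints, so this is the minimum enclosing circle.
r = √32 ≈ 5.66.

5.66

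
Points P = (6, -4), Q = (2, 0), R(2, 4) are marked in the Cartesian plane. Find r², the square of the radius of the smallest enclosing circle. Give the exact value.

20

Side lengths²: PQ² = 32, PR² = 80, QR² = 16.
Since PR² = 80 ≥ 32 + 16 = 48, the angle opposite PR is not acute, so the smallest enclosing circle has PR as diameter.
Centre = midpoint of PR = (4, 0), r² = 80/4 = 20.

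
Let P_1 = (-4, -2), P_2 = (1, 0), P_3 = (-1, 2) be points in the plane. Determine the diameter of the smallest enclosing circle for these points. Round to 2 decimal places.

5.44

Side lengths²: P_1P_2² = 29, P_1P_3² = 25, P_2P_3² = 8.
Since P_1P_2² = 29 < 25 + 8 = 33, the triangle is acute, so the smallest enclosing circle is the circumcircle.
Circumcentre = (-23/14, -9/14), r² = 725/98.
Diameter = 2r = 2√(725/98) ≈ 5.44.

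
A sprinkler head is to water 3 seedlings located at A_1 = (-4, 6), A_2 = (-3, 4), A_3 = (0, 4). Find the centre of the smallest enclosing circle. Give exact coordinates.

(-2, 5)

Side lengths²: A_1A_2² = 5, A_1A_3² = 20, A_2A_3² = 9.
Since A_1A_3² = 20 ≥ 9 + 5 = 14, the angle opposite A_1A_3 is not acute, so the smallest enclosing circle has A_1A_3 as diameter.
Centre = midpoint of A_1A_3 = (-2, 5), r² = 20/4 = 5.
Centre = (-2, 5).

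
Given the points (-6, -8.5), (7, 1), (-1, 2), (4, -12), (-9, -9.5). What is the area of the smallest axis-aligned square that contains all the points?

The bounding box has width 16 and height 14.
An axis-aligned square enclosing the set must have side ≥ max(width, height).
So the minimum side is max(16, 14) = 16.
Area = 16² = 256.

256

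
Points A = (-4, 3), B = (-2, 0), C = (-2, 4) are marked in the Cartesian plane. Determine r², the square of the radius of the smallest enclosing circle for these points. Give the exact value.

Side lengths²: AB² = 13, AC² = 5, BC² = 16.
Since BC² = 16 < 13 + 5 = 18, the triangle is acute, so the smallest enclosing circle is the circumcircle.
Circumcentre = (-2.25, 2), r² = 4.0625.

4.0625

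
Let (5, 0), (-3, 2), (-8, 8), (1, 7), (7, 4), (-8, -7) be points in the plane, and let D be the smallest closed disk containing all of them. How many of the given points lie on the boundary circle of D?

The minimum enclosing circle of a finite set is fixed by two of the points (as a diameter) or three (as a circumcircle).
The minimum enclosing circle is determined by three boundary points: (-8, 8), (7, 4), (-8, -7).
Their circumcentre is (-59/30, 0.5) with r² = 41693/450.
The farthest remaining point (1, 7) is at distance² 22973/450 ≤ 41693/450.
The points at distance exactly r from the centre are (-8, 8), (7, 4), (-8, -7) — 3 points.

3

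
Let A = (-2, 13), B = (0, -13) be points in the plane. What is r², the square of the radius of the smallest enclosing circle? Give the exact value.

The smallest circle enclosing two points has them as diameter endpoints.
Centre = midpoint = (-1, 0); r² = |AB|²/4 = 680/4 = 170.

170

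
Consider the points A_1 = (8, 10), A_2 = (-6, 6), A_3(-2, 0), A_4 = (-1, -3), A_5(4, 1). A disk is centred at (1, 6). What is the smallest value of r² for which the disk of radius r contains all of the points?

The required radius is the distance from (1, 6) to the farthest point.
Squared distances: 65, 49, 45, 85, 34.
Maximum is 85, attained at A_4.

85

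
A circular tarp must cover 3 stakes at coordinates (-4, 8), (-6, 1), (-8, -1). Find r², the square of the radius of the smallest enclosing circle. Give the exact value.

Call the three points A, B, C in the order given.
Side lengths²: AB² = 53, AC² = 97, BC² = 8.
Since AC² = 97 ≥ 53 + 8 = 61, the angle opposite AC is not acute, so the smallest enclosing circle has AC as diameter.
Centre = midpoint of AC = (-6, 3.5), r² = 97/4 = 24.25.

24.25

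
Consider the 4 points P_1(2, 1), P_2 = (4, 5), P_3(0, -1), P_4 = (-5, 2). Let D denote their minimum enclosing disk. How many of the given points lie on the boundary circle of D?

2

A smallest enclosing disk is always determined by at most three of the input points on its boundary.
The farthest pair is P_2–P_4 with squared distance 90. The circle on this segment as diameter has centre (-0.5, 3.5) and r² = 90/4 = 22.5.
Check P_1: distance² to centre = 12.5 ≤ 22.5, so it lies inside.
All remaining points lie in this disk, and no smaller disk contains both endpoints, so this is the minimum enclosing circle.
The points at distance exactly r from the centre are P_2, P_4 — 2 points.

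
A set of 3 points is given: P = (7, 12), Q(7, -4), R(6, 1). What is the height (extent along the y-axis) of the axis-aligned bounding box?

max y = 12, min y = -4, so height = 16.

16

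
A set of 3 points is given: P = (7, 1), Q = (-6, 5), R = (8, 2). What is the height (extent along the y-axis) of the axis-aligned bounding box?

4

max y = 5, min y = 1, so height = 4.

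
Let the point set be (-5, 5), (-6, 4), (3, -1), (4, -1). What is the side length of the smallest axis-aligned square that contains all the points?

The bounding box has width 10 and height 6.
An axis-aligned square enclosing the set must have side ≥ max(width, height).
So the minimum side is max(10, 6) = 10.

10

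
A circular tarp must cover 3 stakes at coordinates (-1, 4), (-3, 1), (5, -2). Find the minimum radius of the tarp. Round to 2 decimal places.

Call the three points A, B, C in the order given.
Side lengths²: AB² = 13, AC² = 72, BC² = 73.
Since BC² = 73 < 72 + 13 = 85, the triangle is acute, so the smallest enclosing circle is the circumcircle.
Circumcentre = (1.3, 0.3), r² = 18.98.
r = √(18.98) ≈ 4.36.

4.36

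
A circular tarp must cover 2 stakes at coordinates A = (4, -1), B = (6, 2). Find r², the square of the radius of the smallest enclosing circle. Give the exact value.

The smallest circle enclosing two points has them as diameter endpoints.
Centre = midpoint = (5, 0.5); r² = |AB|²/4 = 13/4 = 3.25.

3.25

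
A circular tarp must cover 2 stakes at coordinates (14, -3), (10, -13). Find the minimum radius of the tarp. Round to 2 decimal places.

5.39

The smallest circle enclosing two points has them as diameter endpoints.
Centre = midpoint = (12, -8); r² = |(14, -3)−(10, -13)|²/4 = 116/4 = 29.
r = √29 ≈ 5.39.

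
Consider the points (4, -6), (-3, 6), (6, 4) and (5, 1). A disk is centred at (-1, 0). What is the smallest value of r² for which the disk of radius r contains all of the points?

The required radius is the distance from (-1, 0) to the farthest point.
Squared distances: 61, 40, 65, 37.
Maximum is 65, attained at (6, 4).

65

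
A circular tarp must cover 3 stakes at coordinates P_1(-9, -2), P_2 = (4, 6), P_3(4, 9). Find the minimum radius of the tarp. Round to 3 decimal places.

Side lengths²: P_1P_2² = 233, P_1P_3² = 290, P_2P_3² = 9.
Since P_1P_3² = 290 ≥ 233 + 9 = 242, the angle opposite P_1P_3 is not acute, so the smallest enclosing circle has P_1P_3 as diameter.
Centre = midpoint of P_1P_3 = (-2.5, 3.5), r² = 290/4 = 72.5.
r = √(72.5) ≈ 8.515.

8.515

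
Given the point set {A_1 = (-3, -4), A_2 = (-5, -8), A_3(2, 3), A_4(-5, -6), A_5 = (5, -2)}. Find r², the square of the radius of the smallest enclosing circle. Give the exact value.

A smallest enclosing disk is always determined by at most three of the input points on its boundary.
The farthest pair is A_2–A_3 with squared distance 170. The circle on this segment as diameter has centre (-1.5, -2.5) and r² = 170/4 = 42.5.
Check A_1: distance² to centre = 4.5 ≤ 42.5, so it lies inside.
All remaining points lie in this disk, and no smaller disk contains both endpoints, so this is the minimum enclosing circle.

42.5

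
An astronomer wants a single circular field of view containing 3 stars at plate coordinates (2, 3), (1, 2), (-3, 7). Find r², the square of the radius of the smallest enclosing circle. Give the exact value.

1681/162

Call the three points A, B, C in the order given.
Side lengths²: AB² = 2, AC² = 41, BC² = 41.
Since BC² = 41 < 41 + 2 = 43, the triangle is acute, so the smallest enclosing circle is the circumcircle.
Circumcentre = (-13/18, 85/18), r² = 1681/162.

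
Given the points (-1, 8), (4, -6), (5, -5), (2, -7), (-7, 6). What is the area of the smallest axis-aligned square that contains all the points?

225

The bounding box has width 12 and height 15.
An axis-aligned square enclosing the set must have side ≥ max(width, height).
So the minimum side is max(12, 15) = 15.
Area = 15² = 225.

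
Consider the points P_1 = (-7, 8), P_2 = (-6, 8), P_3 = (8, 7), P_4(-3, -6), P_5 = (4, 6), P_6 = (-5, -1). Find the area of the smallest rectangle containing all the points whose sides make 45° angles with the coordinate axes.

In coordinates u = x + y, v = x − y the rectangle is axis-aligned; the map (x,y)→(u,v) scales areas by 2.
u-values: 1, 2, 15, -9, 10, -6; range = 15 − (-9) = 24.
v-values: -15, -14, 1, 3, -2, -4; range = 3 − (-15) = 18.
Area = (24 × 18) / 2 = 216.

216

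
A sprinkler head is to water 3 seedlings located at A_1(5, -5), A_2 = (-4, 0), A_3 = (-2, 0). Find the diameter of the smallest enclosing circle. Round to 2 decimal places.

Side lengths²: A_1A_2² = 106, A_1A_3² = 74, A_2A_3² = 4.
Since A_1A_2² = 106 ≥ 74 + 4 = 78, the angle opposite A_1A_2 is not acute, so the smallest enclosing circle has A_1A_2 as diameter.
Centre = midpoint of A_1A_2 = (0.5, -2.5), r² = 106/4 = 26.5.
Diameter = 2r = 2√(26.5) ≈ 10.30.

10.30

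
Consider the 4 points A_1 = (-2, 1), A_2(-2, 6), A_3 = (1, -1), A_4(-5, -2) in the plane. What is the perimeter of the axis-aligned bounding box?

28

Width = max x − min x = 1 − (-5) = 6.
Height = max y − min y = 6 − (-2) = 8.
Perimeter = 2(6 + 8) = 28.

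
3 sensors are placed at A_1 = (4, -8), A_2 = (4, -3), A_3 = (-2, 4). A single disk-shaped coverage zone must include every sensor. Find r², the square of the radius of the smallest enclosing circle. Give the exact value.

Side lengths²: A_1A_2² = 25, A_1A_3² = 180, A_2A_3² = 85.
Since A_1A_3² = 180 ≥ 85 + 25 = 110, the angle opposite A_1A_3 is not acute, so the smallest enclosing circle has A_1A_3 as diameter.
Centre = midpoint of A_1A_3 = (1, -2), r² = 180/4 = 45.

45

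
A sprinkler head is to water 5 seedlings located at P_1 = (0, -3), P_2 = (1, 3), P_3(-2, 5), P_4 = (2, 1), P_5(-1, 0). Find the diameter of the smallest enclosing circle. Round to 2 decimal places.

The farthest pair is P_1–P_3 with squared distance 68. The circle on this segment as diameter has centre (-1, 1) and r² = 68/4 = 17.
Check P_2: distance² to centre = 8 ≤ 17, so it lies inside.
All remaining points lie in this disk, and no smaller disk contains both endpoints, so this is the minimum enclosing circle.
Diameter = 2r = 2√17 ≈ 8.25.

8.25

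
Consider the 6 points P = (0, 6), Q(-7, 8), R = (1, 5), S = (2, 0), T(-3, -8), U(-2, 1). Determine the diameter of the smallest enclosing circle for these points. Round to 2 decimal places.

16.49

By Welzl's lemma the MEC is supported by two points (diametrically opposite) or three points (on a circumcircle).
The farthest pair is Q–T with squared distance 272. The circle on this segment as diameter has centre (-5, 0) and r² = 272/4 = 68.
Check P: distance² to centre = 61 ≤ 68, so it lies inside.
All remaining points lie in this disk, and no smaller disk contains both endpoints, so this is the minimum enclosing circle.
Diameter = 2r = 2√68 ≈ 16.49.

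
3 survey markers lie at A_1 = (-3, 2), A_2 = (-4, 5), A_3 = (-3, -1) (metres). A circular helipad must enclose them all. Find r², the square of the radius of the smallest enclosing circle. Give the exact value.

9.25

Side lengths²: A_1A_2² = 10, A_1A_3² = 9, A_2A_3² = 37.
Since A_2A_3² = 37 ≥ 10 + 9 = 19, the angle opposite A_2A_3 is not acute, so the smallest enclosing circle has A_2A_3 as diameter.
Centre = midpoint of A_2A_3 = (-3.5, 2), r² = 37/4 = 9.25.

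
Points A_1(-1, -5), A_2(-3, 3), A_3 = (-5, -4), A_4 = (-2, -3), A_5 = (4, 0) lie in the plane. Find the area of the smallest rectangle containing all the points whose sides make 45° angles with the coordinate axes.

65

In coordinates u = x + y, v = x − y the rectangle is axis-aligned; the map (x,y)→(u,v) scales areas by 2.
u-values: -6, 0, -9, -5, 4; range = 4 − (-9) = 13.
v-values: 4, -6, -1, 1, 4; range = 4 − (-6) = 10.
Area = (13 × 10) / 2 = 65.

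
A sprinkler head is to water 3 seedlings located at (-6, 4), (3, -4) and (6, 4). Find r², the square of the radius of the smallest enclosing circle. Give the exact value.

Call the three points A, B, C in the order given.
Side lengths²: AB² = 145, AC² = 144, BC² = 73.
Since AB² = 145 < 144 + 73 = 217, the triangle is acute, so the smallest enclosing circle is the circumcircle.
Circumcentre = (0, 1.6875), r² = 41.34765625.

41.34765625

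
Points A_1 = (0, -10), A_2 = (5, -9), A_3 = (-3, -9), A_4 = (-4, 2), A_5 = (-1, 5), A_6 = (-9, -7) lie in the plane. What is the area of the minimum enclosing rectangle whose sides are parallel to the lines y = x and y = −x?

In coordinates u = x + y, v = x − y the rectangle is axis-aligned; the map (x,y)→(u,v) scales areas by 2.
u-values: -10, -4, -12, -2, 4, -16; range = 4 − (-16) = 20.
v-values: 10, 14, 6, -6, -6, -2; range = 14 − (-6) = 20.
Area = (20 × 20) / 2 = 200.

200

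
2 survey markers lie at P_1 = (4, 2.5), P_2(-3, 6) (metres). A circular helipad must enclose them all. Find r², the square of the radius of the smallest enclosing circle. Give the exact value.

The smallest circle enclosing two points has them as diameter endpoints.
Centre = midpoint = (0.5, 4.25); r² = |P_1P_2|²/4 = 61.25/4 = 15.3125.

15.3125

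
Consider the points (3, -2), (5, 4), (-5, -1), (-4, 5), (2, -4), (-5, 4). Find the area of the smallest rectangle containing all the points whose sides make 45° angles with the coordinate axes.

In coordinates u = x + y, v = x − y the rectangle is axis-aligned; the map (x,y)→(u,v) scales areas by 2.
u-values: 1, 9, -6, 1, -2, -1; range = 9 − (-6) = 15.
v-values: 5, 1, -4, -9, 6, -9; range = 6 − (-9) = 15.
Area = (15 × 15) / 2 = 112.5.

112.5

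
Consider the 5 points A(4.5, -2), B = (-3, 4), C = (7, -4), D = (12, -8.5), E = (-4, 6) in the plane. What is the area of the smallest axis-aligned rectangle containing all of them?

x ranges over [-4, 12], width 16.
y ranges over [-8.5, 6], height 14.5.
Area = 16 × 14.5 = 232.

232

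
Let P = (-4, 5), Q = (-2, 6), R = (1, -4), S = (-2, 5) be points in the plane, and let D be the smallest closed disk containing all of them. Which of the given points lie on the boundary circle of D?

The minimum enclosing circle of a finite set is fixed by two of the points (as a diameter) or three (as a circumcircle).
The minimum enclosing circle is determined by three boundary points: P, Q, R.
Their circumcentre is (-33/46, 43/46) with r² = 28885/1058.
The farthest remaining point S is at distance² 19225/1058 ≤ 28885/1058.
The points at distance exactly r from the centre are P, Q, R — 3 points.

P, Q, R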